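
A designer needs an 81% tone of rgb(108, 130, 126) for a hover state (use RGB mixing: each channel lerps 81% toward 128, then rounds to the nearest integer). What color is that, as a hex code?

An 81% tone moves each channel 81% toward 128:
  R: 108 + 0.81×(128−108) = 108 + 16.2 = 124.2 → 124
  G: 130 + 0.81×(128−130) = 130 − 1.62 = 128.38 → 128
  B: 126 + 0.81×(128−126) = 126 + 1.62 = 127.62 → 128
rgb(124, 128, 128) = #7C8080.

#7C8080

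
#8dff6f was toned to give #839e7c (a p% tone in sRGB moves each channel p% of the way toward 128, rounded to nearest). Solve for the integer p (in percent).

76%

#8dff6f is rgb(141, 255, 111); #839e7c is rgb(131, 158, 124).
On the G channel (widest range): 158 ≈ 255 + (p/100)(128 − 255), so p ≈ 100×(158 − 255)/(128 − 255) = -9700/-127 = 76.38.
p = 76 reproduces all three channels after rounding.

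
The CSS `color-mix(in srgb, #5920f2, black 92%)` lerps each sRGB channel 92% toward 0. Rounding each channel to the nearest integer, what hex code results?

#070313

#5920f2 is rgb(89, 32, 242).
Per channel, c → c + 0.92(0 − c):
  R: 89 + 0.92×(0−89) = 89 − 81.88 = 7.12 → 7
  G: 32 + 0.92×(0−32) = 32 − 29.44 = 2.56 → 3
  B: 242 + 0.92×(0−242) = 242 − 222.64 = 19.36 → 19
rgb(7, 3, 19) = #070313.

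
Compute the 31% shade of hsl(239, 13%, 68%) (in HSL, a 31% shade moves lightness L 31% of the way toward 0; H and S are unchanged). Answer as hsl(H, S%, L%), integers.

L moves 31% from 68 toward 0: 68 − 21.08 = 46.92 → 47.
H and S are unchanged.

hsl(239, 13%, 47%)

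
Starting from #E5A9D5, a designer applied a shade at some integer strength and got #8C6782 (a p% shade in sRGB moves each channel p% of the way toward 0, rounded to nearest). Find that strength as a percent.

#E5A9D5 is rgb(229, 169, 213); #8C6782 is rgb(140, 103, 130).
On the R channel (widest range): 140 ≈ 229 + (p/100)(0 − 229), so p ≈ 100×(140 − 229)/(0 − 229) = -8900/-229 = 38.86.
p = 39 reproduces all three channels after rounding.

39%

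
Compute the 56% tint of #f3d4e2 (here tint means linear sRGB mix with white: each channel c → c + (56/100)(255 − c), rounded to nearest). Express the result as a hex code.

#f3d4e2 is rgb(243, 212, 226).
Lerp each channel 56% toward 255:
  R: 243 + 0.56×(255−243) = 243 + 6.72 = 249.72 → 250
  G: 212 + 0.56×(255−212) = 212 + 24.08 = 236.08 → 236
  B: 226 + 0.56×(255−226) = 226 + 16.24 = 242.24 → 242
rgb(250, 236, 242) = #faecf2.

#faecf2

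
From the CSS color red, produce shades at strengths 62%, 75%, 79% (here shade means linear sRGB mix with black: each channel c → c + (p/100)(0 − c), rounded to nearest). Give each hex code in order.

#610000, #400000, #360000

CSS red is rgb(255, 0, 0).
62%: (255 − 158.1 = 96.9→97, 0→0, 0→0) → #610000
75%: (255 − 191.25 = 63.75→64, 0→0, 0→0) → #400000
79%: (255 − 201.45 = 53.55→54, 0→0, 0→0) → #360000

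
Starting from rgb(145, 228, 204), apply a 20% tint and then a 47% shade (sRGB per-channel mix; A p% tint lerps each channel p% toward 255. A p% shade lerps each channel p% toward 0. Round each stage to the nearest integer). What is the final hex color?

Per channel, c → c + 0.2(255 − c):
  R: 145 + 0.2×(255−145) = 145 + 22 = 167 → 167
  G: 228 + 5.4 = 233.4 → 233
  B: 204 + 0.2×(255−204) = 204 + 10.2 = 214.2 → 214
After the tint: rgb(167, 233, 214) = #a7e9d6.
Lerp each channel 47% toward 0:
  R: 167 + 0.47×(0−167) = 167 − 78.49 = 88.51 → 89
  G: 233 + 0.47×(0−233) = 233 − 109.51 = 123.49 → 123
  B: 214 + 0.47×(0−214) = 214 − 100.58 = 113.42 → 113
rgb(89, 123, 113) = #597b71.

#597b71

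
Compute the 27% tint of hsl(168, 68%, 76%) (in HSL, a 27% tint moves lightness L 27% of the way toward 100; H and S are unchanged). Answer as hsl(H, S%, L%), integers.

hsl(168, 68%, 82%)

L moves 27% from 76 toward 100: 76 + 6.48 = 82.48 → 82.
H and S are unchanged.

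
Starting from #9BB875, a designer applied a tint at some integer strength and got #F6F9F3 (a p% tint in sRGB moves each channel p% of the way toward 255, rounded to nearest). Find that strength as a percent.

91%

#9BB875 is rgb(155, 184, 117); #F6F9F3 is rgb(246, 249, 243).
On the B channel (widest range): 243 ≈ 117 + (p/100)(255 − 117), so p ≈ 100×(243 − 117)/(255 − 117) = 12600/138 = 91.30.
p = 91 reproduces all three channels after rounding.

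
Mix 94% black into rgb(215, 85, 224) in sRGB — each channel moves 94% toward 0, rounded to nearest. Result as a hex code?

Per channel, c → c + 0.94(0 − c):
  R: 215 − 202.1 = 12.9 → 13
  G: 85 − 79.9 = 5.1 → 5
  B: 224 − 210.56 = 13.44 → 13
rgb(13, 5, 13) = #0d050d.

#0d050d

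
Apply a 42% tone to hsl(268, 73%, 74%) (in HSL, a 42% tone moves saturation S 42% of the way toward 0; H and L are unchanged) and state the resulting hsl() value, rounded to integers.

hsl(268, 42%, 74%)

S moves 42% from 73 toward 0: 73 − 30.66 = 42.34 → 42.
H and L are unchanged.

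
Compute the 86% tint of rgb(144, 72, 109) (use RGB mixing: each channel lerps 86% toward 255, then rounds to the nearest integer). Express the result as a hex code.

Per channel, c → c + 0.86(255 − c):
  R: 144 + 0.86×(255−144) = 144 + 95.46 = 239.46 → 239
  G: 72 + 157.38 = 229.38 → 229
  B: 109 + 0.86×(255−109) = 109 + 125.56 = 234.56 → 235
rgb(239, 229, 235) = #efe5eb.

#efe5eb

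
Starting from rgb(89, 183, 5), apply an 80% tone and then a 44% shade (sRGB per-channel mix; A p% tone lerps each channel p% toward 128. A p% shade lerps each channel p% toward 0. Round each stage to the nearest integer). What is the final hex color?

An 80% tone moves each channel 80% toward 128:
  R: 89 + 31.2 = 120.2 → 120
  G: 183 − 44 = 139 → 139
  B: 5 + 98.4 = 103.4 → 103
After the tone: rgb(120, 139, 103) = #788B67.
Per channel, c → c + 0.44(0 − c):
  R: 120 + 0.44×(0−120) = 120 − 52.8 = 67.2 → 67
  G: 139 − 61.16 = 77.84 → 78
  B: 103 + 0.44×(0−103) = 103 − 45.32 = 57.68 → 58
rgb(67, 78, 58) = #434E3A.

#434E3A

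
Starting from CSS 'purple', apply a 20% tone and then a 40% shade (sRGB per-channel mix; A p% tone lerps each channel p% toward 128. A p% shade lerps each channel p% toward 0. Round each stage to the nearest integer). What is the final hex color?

CSS purple is rgb(128, 0, 128).
A 20% tone moves each channel 20% toward 128:
  R: 128 + 0 = 128 → 128
  G: 0 + 0.2×(128−0) = 0 + 25.6 = 25.6 → 26
  B: 128 + 0.2×(128−128) = 128 + 0 = 128 → 128
After the tone: rgb(128, 26, 128) = #801a80.
Lerp each channel 40% toward 0:
  R: 128 − 51.2 = 76.8 → 77
  G: 26 − 10.4 = 15.6 → 16
  B: 128 + 0.4×(0−128) = 128 − 51.2 = 76.8 → 77
rgb(77, 16, 77) = #4d104d.

#4d104d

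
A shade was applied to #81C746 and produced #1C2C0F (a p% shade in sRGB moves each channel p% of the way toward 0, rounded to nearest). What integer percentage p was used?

#81C746 is rgb(129, 199, 70); #1C2C0F is rgb(28, 44, 15).
On the G channel (widest range): 44 ≈ 199 + (p/100)(0 − 199), so p ≈ 100×(44 − 199)/(0 − 199) = -15500/-199 = 77.89.
p = 78 reproduces all three channels after rounding.

78%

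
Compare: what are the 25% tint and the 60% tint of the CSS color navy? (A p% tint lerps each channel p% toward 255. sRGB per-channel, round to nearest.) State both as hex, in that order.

#4040a0, #9999cc

CSS navy is rgb(0, 0, 128).
25% tint:
  R: 0 + 0.25×(255−0) = 0 + 63.75 = 63.75 → 64
  G: 0 + 0.25×(255−0) = 0 + 63.75 = 63.75 → 64
  B: 128 + 31.75 = 159.75 → 160
  → #4040a0
60% tint:
  R: 0 + 153 = 153 → 153
  G: 0 + 153 = 153 → 153
  B: 128 + 0.6×(255−128) = 128 + 76.2 = 204.2 → 204
  → #9999cc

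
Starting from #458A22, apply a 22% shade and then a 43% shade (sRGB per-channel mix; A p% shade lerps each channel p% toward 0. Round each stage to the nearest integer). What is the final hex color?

#1F3E0F

#458A22 is rgb(69, 138, 34).
Lerp each channel 22% toward 0:
  R: 69 + 0.22×(0−69) = 69 − 15.18 = 53.82 → 54
  G: 138 + 0.22×(0−138) = 138 − 30.36 = 107.64 → 108
  B: 34 + 0.22×(0−34) = 34 − 7.48 = 26.52 → 27
After the shade: rgb(54, 108, 27) = #366C1B.
Per channel, c → c + 0.43(0 − c):
  R: 54 − 23.22 = 30.78 → 31
  G: 108 + 0.43×(0−108) = 108 − 46.44 = 61.56 → 62
  B: 27 − 11.61 = 15.39 → 15
rgb(31, 62, 15) = #1F3E0F.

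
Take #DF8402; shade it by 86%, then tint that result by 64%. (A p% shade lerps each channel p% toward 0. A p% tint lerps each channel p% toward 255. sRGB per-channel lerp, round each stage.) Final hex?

#AEAAA3

#DF8402 is rgb(223, 132, 2).
Per channel, c → c + 0.86(0 − c):
  R: 223 − 191.78 = 31.22 → 31
  G: 132 + 0.86×(0−132) = 132 − 113.52 = 18.48 → 18
  B: 2 + 0.86×(0−2) = 2 − 1.72 = 0.28 → 0
After the shade: rgb(31, 18, 0) = #1F1200.
Per channel, c → c + 0.64(255 − c):
  R: 31 + 0.64×(255−31) = 31 + 143.36 = 174.36 → 174
  G: 18 + 0.64×(255−18) = 18 + 151.68 = 169.68 → 170
  B: 0 + 0.64×(255−0) = 0 + 163.2 = 163.2 → 163
rgb(174, 170, 163) = #AEAAA3.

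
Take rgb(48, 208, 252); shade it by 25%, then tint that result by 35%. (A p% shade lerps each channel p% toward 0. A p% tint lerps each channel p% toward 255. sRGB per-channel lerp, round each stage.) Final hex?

#71BFD4

Lerp each channel 25% toward 0:
  R: 48 + 0.25×(0−48) = 48 − 12 = 36 → 36
  G: 208 + 0.25×(0−208) = 208 − 52 = 156 → 156
  B: 252 − 63 = 189 → 189
After the shade: rgb(36, 156, 189) = #249CBD.
Lerp each channel 35% toward 255:
  R: 36 + 0.35×(255−36) = 36 + 76.65 = 112.65 → 113
  G: 156 + 0.35×(255−156) = 156 + 34.65 = 190.65 → 191
  B: 189 + 0.35×(255−189) = 189 + 23.1 = 212.1 → 212
rgb(113, 191, 212) = #71BFD4.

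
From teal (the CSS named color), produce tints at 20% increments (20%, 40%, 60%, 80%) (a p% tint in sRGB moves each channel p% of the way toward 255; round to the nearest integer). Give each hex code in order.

#339999, #66B3B3, #99CCCC, #CCE6E6

CSS teal is rgb(0, 128, 128).
20%: (0 + 51 = 51→51, 128 + 25.4 = 153.4→153, 128 + 25.4 = 153.4→153) → #339999
40%: (0 + 102 = 102→102, 128 + 50.8 = 178.8→179, 128 + 50.8 = 178.8→179) → #66B3B3
60%: (0 + 153 = 153→153, 128 + 76.2 = 204.2→204, 128 + 76.2 = 204.2→204) → #99CCCC
80%: (0 + 204 = 204→204, 128 + 101.6 = 229.6→230, 128 + 101.6 = 229.6→230) → #CCE6E6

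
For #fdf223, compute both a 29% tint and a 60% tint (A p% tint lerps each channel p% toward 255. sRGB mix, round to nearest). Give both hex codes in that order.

#fdf223 is rgb(253, 242, 35).
29% tint:
  R: 253 + 0.58 = 253.58 → 254
  G: 242 + 3.77 = 245.77 → 246
  B: 35 + 0.29×(255−35) = 35 + 63.8 = 98.8 → 99
  → #fef663
60% tint:
  R: 253 + 1.2 = 254.2 → 254
  G: 242 + 7.8 = 249.8 → 250
  B: 35 + 0.6×(255−35) = 35 + 132 = 167 → 167
  → #fefaa7

#fef663, #fefaa7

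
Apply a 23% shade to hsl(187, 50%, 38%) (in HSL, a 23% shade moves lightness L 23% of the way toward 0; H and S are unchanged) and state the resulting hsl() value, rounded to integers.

L moves 23% from 38 toward 0: 38 − 8.74 = 29.26 → 29.
H and S are unchanged.

hsl(187, 50%, 29%)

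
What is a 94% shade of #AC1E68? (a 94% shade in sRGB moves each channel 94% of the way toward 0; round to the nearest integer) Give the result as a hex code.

#0A0206

#AC1E68 is rgb(172, 30, 104).
A 94% shade moves each channel 94% toward 0:
  R: 172 + 0.94×(0−172) = 172 − 161.68 = 10.32 → 10
  G: 30 − 28.2 = 1.8 → 2
  B: 104 + 0.94×(0−104) = 104 − 97.76 = 6.24 → 6
rgb(10, 2, 6) = #0A0206.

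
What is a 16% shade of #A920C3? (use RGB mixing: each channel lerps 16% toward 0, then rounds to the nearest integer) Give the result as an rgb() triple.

#A920C3 is rgb(169, 32, 195).
A 16% shade moves each channel 16% toward 0:
  R: 169 + 0.16×(0−169) = 169 − 27.04 = 141.96 → 142
  G: 32 + 0.16×(0−32) = 32 − 5.12 = 26.88 → 27
  B: 195 + 0.16×(0−195) = 195 − 31.2 = 163.8 → 164

rgb(142, 27, 164)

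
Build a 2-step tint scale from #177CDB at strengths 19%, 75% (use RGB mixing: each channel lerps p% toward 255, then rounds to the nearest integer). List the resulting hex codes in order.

#4395E2, #C5DEF6

#177CDB is rgb(23, 124, 219).
19%: (23 + 44.08 = 67.08→67, 124 + 24.89 = 148.89→149, 219 + 6.84 = 225.84→226) → #4395E2
75%: (23 + 174 = 197→197, 124 + 98.25 = 222.25→222, 219 + 27 = 246→246) → #C5DEF6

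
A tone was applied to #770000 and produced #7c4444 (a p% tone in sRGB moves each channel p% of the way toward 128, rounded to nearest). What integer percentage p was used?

53%

#770000 is rgb(119, 0, 0); #7c4444 is rgb(124, 68, 68).
On the G channel (widest range): 68 ≈ 0 + (p/100)(128 − 0), so p ≈ 100×(68 − 0)/(128 − 0) = 6800/128 = 53.12.
p = 53 reproduces all three channels after rounding.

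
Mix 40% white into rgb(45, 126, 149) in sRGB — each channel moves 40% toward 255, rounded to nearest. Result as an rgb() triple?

Lerp each channel 40% toward 255:
  R: 45 + 84 = 129 → 129
  G: 126 + 0.4×(255−126) = 126 + 51.6 = 177.6 → 178
  B: 149 + 42.4 = 191.4 → 191

rgb(129, 178, 191)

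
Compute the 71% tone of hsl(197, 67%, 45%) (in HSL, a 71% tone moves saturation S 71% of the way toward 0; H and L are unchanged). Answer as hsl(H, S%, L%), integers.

S moves 71% from 67 toward 0: 67 − 47.57 = 19.43 → 19.
H and L are unchanged.

hsl(197, 19%, 45%)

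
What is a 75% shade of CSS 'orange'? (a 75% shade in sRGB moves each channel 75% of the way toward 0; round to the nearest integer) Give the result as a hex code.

CSS orange is rgb(255, 165, 0).
A 75% shade moves each channel 75% toward 0:
  R: 255 − 191.25 = 63.75 → 64
  G: 165 − 123.75 = 41.25 → 41
  B: 0 + 0 = 0 → 0
rgb(64, 41, 0) = #402900.

#402900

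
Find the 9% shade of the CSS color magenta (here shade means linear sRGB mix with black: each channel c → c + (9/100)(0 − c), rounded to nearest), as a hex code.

#E800E8

CSS magenta is rgb(255, 0, 255).
A 9% shade moves each channel 9% toward 0:
  R: 255 + 0.09×(0−255) = 255 − 22.95 = 232.05 → 232
  G: 0 + 0 = 0 → 0
  B: 255 + 0.09×(0−255) = 255 − 22.95 = 232.05 → 232
rgb(232, 0, 232) = #E800E8.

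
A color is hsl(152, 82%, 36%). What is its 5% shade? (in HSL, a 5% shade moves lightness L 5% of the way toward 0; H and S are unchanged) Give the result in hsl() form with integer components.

L moves 5% from 36 toward 0: 36 − 1.8 = 34.2 → 34.
H and S are unchanged.

hsl(152, 82%, 34%)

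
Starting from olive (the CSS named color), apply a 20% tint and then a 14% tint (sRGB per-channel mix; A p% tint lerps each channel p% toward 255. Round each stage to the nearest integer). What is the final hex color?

CSS olive is rgb(128, 128, 0).
Per channel, c → c + 0.2(255 − c):
  R: 128 + 25.4 = 153.4 → 153
  G: 128 + 0.2×(255−128) = 128 + 25.4 = 153.4 → 153
  B: 0 + 0.2×(255−0) = 0 + 51 = 51 → 51
After the tint: rgb(153, 153, 51) = #999933.
Lerp each channel 14% toward 255:
  R: 153 + 0.14×(255−153) = 153 + 14.28 = 167.28 → 167
  G: 153 + 0.14×(255−153) = 153 + 14.28 = 167.28 → 167
  B: 51 + 28.56 = 79.56 → 80
rgb(167, 167, 80) = #A7A750.

#A7A750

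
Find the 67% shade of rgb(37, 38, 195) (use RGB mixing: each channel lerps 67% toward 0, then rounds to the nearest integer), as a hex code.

#0C0D40

Per channel, c → c + 0.67(0 − c):
  R: 37 − 24.79 = 12.21 → 12
  G: 38 + 0.67×(0−38) = 38 − 25.46 = 12.54 → 13
  B: 195 − 130.65 = 64.35 → 64
rgb(12, 13, 64) = #0C0D40.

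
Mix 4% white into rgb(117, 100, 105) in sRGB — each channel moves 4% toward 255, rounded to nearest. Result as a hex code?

Per channel, c → c + 0.04(255 − c):
  R: 117 + 0.04×(255−117) = 117 + 5.52 = 122.52 → 123
  G: 100 + 0.04×(255−100) = 100 + 6.2 = 106.2 → 106
  B: 105 + 6 = 111 → 111
rgb(123, 106, 111) = #7B6A6F.

#7B6A6F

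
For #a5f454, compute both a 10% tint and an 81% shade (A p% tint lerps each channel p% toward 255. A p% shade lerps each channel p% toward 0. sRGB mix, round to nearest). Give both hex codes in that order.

#a5f454 is rgb(165, 244, 84).
10% tint:
  R: 165 + 9 = 174 → 174
  G: 244 + 0.1×(255−244) = 244 + 1.1 = 245.1 → 245
  B: 84 + 17.1 = 101.1 → 101
  → #aef565
81% shade:
  R: 165 − 133.65 = 31.35 → 31
  G: 244 + 0.81×(0−244) = 244 − 197.64 = 46.36 → 46
  B: 84 + 0.81×(0−84) = 84 − 68.04 = 15.96 → 16
  → #1f2e10

#aef565, #1f2e10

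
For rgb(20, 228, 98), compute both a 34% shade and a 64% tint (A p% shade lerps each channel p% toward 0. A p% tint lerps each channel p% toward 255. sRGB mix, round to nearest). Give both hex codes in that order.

#0D9641, #AAF5C6

34% shade:
  R: 20 + 0.34×(0−20) = 20 − 6.8 = 13.2 → 13
  G: 228 − 77.52 = 150.48 → 150
  B: 98 − 33.32 = 64.68 → 65
  → #0D9641
64% tint:
  R: 20 + 150.4 = 170.4 → 170
  G: 228 + 17.28 = 245.28 → 245
  B: 98 + 0.64×(255−98) = 98 + 100.48 = 198.48 → 198
  → #AAF5C6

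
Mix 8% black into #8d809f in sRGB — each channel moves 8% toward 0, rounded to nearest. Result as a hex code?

#8d809f is rgb(141, 128, 159).
Per channel, c → c + 0.08(0 − c):
  R: 141 + 0.08×(0−141) = 141 − 11.28 = 129.72 → 130
  G: 128 + 0.08×(0−128) = 128 − 10.24 = 117.76 → 118
  B: 159 + 0.08×(0−159) = 159 − 12.72 = 146.28 → 146
rgb(130, 118, 146) = #827692.

#827692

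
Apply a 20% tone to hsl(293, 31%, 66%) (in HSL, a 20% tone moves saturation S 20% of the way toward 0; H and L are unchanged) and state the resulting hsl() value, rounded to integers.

hsl(293, 25%, 66%)

S moves 20% from 31 toward 0: 31 − 6.2 = 24.8 → 25.
H and L are unchanged.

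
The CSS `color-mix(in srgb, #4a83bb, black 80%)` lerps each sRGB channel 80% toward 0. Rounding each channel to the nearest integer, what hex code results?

#0f1a25

#4a83bb is rgb(74, 131, 187).
Per channel, c → c + 0.8(0 − c):
  R: 74 − 59.2 = 14.8 → 15
  G: 131 − 104.8 = 26.2 → 26
  B: 187 + 0.8×(0−187) = 187 − 149.6 = 37.4 → 37
rgb(15, 26, 37) = #0f1a25.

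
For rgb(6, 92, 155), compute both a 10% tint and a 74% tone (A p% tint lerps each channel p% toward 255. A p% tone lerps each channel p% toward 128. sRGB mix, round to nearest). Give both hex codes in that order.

#1f6ca5, #607787

10% tint:
  R: 6 + 24.9 = 30.9 → 31
  G: 92 + 16.3 = 108.3 → 108
  B: 155 + 10 = 165 → 165
  → #1f6ca5
74% tone:
  R: 6 + 0.74×(128−6) = 6 + 90.28 = 96.28 → 96
  G: 92 + 26.64 = 118.64 → 119
  B: 155 − 19.98 = 135.02 → 135
  → #607787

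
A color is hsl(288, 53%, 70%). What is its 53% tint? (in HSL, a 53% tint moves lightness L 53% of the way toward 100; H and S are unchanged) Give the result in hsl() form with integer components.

hsl(288, 53%, 86%)

L moves 53% from 70 toward 100: 70 + 15.9 = 85.9 → 86.
H and S are unchanged.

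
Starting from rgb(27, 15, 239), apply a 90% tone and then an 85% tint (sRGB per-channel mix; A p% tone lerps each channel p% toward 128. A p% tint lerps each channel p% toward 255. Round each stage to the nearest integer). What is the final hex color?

#eaeaee

A 90% tone moves each channel 90% toward 128:
  R: 27 + 90.9 = 117.9 → 118
  G: 15 + 0.9×(128−15) = 15 + 101.7 = 116.7 → 117
  B: 239 − 99.9 = 139.1 → 139
After the tone: rgb(118, 117, 139) = #76758b.
An 85% tint moves each channel 85% toward 255:
  R: 118 + 116.45 = 234.45 → 234
  G: 117 + 0.85×(255−117) = 117 + 117.3 = 234.3 → 234
  B: 139 + 98.6 = 237.6 → 238
rgb(234, 234, 238) = #eaeaee.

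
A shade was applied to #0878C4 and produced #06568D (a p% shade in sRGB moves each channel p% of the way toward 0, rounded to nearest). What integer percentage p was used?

28%

#0878C4 is rgb(8, 120, 196); #06568D is rgb(6, 86, 141).
On the B channel (widest range): 141 ≈ 196 + (p/100)(0 − 196), so p ≈ 100×(141 − 196)/(0 − 196) = -5500/-196 = 28.06.
p = 28 reproduces all three channels after rounding.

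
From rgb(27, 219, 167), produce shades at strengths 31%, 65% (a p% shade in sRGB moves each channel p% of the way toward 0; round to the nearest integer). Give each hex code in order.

31%: (27 − 8.37 = 18.63→19, 219 − 67.89 = 151.11→151, 167 − 51.77 = 115.23→115) → #139773
65%: (27 − 17.55 = 9.45→9, 219 − 142.35 = 76.65→77, 167 − 108.55 = 58.45→58) → #094D3A

#139773, #094D3A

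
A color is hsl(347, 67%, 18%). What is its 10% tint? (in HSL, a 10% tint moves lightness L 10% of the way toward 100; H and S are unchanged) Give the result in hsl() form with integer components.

hsl(347, 67%, 26%)

L moves 10% from 18 toward 100: 18 + 8.2 = 26.2 → 26.
H and S are unchanged.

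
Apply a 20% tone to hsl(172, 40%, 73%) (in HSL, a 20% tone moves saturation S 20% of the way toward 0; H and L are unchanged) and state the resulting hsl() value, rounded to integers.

hsl(172, 32%, 73%)

S moves 20% from 40 toward 0: 40 − 8 = 32 → 32.
H and L are unchanged.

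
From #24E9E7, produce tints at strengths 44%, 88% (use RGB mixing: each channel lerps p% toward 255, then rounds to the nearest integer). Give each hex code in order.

#24E9E7 is rgb(36, 233, 231).
44%: (36 + 96.36 = 132.36→132, 233 + 9.68 = 242.68→243, 231 + 10.56 = 241.56→242) → #84F3F2
88%: (36 + 192.72 = 228.72→229, 233 + 19.36 = 252.36→252, 231 + 21.12 = 252.12→252) → #E5FCFC

#84F3F2, #E5FCFC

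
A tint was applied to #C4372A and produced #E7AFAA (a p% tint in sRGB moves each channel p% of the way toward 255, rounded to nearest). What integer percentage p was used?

#C4372A is rgb(196, 55, 42); #E7AFAA is rgb(231, 175, 170).
On the B channel (widest range): 170 ≈ 42 + (p/100)(255 − 42), so p ≈ 100×(170 − 42)/(255 − 42) = 12800/213 = 60.09.
p = 60 reproduces all three channels after rounding.

60%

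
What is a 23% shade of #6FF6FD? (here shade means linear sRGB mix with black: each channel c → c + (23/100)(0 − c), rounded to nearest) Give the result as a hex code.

#55BDC3

#6FF6FD is rgb(111, 246, 253).
A 23% shade moves each channel 23% toward 0:
  R: 111 + 0.23×(0−111) = 111 − 25.53 = 85.47 → 85
  G: 246 − 56.58 = 189.42 → 189
  B: 253 + 0.23×(0−253) = 253 − 58.19 = 194.81 → 195
rgb(85, 189, 195) = #55BDC3.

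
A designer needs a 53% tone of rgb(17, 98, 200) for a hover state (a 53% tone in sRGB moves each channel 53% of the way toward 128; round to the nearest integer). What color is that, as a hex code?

#4C72A2

Lerp each channel 53% toward 128:
  R: 17 + 0.53×(128−17) = 17 + 58.83 = 75.83 → 76
  G: 98 + 0.53×(128−98) = 98 + 15.9 = 113.9 → 114
  B: 200 + 0.53×(128−200) = 200 − 38.16 = 161.84 → 162
rgb(76, 114, 162) = #4C72A2.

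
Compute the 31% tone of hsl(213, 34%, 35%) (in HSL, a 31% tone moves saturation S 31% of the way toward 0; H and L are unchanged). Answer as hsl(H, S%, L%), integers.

hsl(213, 23%, 35%)

S moves 31% from 34 toward 0: 34 − 10.54 = 23.46 → 23.
H and L are unchanged.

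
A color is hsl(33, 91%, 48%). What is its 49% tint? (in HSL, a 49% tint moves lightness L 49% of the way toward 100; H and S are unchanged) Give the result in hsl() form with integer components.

hsl(33, 91%, 73%)

L moves 49% from 48 toward 100: 48 + 25.48 = 73.48 → 73.
H and S are unchanged.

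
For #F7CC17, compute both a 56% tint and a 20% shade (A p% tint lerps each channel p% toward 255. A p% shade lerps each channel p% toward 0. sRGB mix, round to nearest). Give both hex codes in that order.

#FBE999, #C6A312

#F7CC17 is rgb(247, 204, 23).
56% tint:
  R: 247 + 0.56×(255−247) = 247 + 4.48 = 251.48 → 251
  G: 204 + 28.56 = 232.56 → 233
  B: 23 + 0.56×(255−23) = 23 + 129.92 = 152.92 → 153
  → #FBE999
20% shade:
  R: 247 + 0.2×(0−247) = 247 − 49.4 = 197.6 → 198
  G: 204 + 0.2×(0−204) = 204 − 40.8 = 163.2 → 163
  B: 23 − 4.6 = 18.4 → 18
  → #C6A312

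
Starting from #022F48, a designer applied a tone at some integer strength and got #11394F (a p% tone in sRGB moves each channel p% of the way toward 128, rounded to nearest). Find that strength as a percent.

12%

#022F48 is rgb(2, 47, 72); #11394F is rgb(17, 57, 79).
On the R channel (widest range): 17 ≈ 2 + (p/100)(128 − 2), so p ≈ 100×(17 − 2)/(128 − 2) = 1500/126 = 11.90.
p = 12 reproduces all three channels after rounding.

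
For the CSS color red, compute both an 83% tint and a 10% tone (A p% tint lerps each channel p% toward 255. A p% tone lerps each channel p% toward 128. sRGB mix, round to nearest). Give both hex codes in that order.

#FFD4D4, #F20D0D

CSS red is rgb(255, 0, 0).
83% tint:
  R: 255 + 0 = 255 → 255
  G: 0 + 0.83×(255−0) = 0 + 211.65 = 211.65 → 212
  B: 0 + 0.83×(255−0) = 0 + 211.65 = 211.65 → 212
  → #FFD4D4
10% tone:
  R: 255 − 12.7 = 242.3 → 242
  G: 0 + 0.1×(128−0) = 0 + 12.8 = 12.8 → 13
  B: 0 + 12.8 = 12.8 → 13
  → #F20D0D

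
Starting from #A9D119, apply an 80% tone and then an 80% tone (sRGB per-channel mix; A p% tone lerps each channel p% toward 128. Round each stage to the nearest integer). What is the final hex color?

#A9D119 is rgb(169, 209, 25).
An 80% tone moves each channel 80% toward 128:
  R: 169 + 0.8×(128−169) = 169 − 32.8 = 136.2 → 136
  G: 209 + 0.8×(128−209) = 209 − 64.8 = 144.2 → 144
  B: 25 + 82.4 = 107.4 → 107
After the tone: rgb(136, 144, 107) = #88906B.
Lerp each channel 80% toward 128:
  R: 136 + 0.8×(128−136) = 136 − 6.4 = 129.6 → 130
  G: 144 + 0.8×(128−144) = 144 − 12.8 = 131.2 → 131
  B: 107 + 0.8×(128−107) = 107 + 16.8 = 123.8 → 124
rgb(130, 131, 124) = #82837C.

#82837C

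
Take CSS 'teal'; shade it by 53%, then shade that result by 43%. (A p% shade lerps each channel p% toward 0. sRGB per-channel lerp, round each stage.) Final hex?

#002222

CSS teal is rgb(0, 128, 128).
Per channel, c → c + 0.53(0 − c):
  R: 0 + 0 = 0 → 0
  G: 128 − 67.84 = 60.16 → 60
  B: 128 + 0.53×(0−128) = 128 − 67.84 = 60.16 → 60
After the shade: rgb(0, 60, 60) = #003c3c.
A 43% shade moves each channel 43% toward 0:
  R: 0 + 0 = 0 → 0
  G: 60 + 0.43×(0−60) = 60 − 25.8 = 34.2 → 34
  B: 60 − 25.8 = 34.2 → 34
rgb(0, 34, 34) = #002222.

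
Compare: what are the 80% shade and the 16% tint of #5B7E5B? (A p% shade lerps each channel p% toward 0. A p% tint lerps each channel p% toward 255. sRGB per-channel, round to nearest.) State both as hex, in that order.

#121912, #759375

#5B7E5B is rgb(91, 126, 91).
80% shade:
  R: 91 + 0.8×(0−91) = 91 − 72.8 = 18.2 → 18
  G: 126 − 100.8 = 25.2 → 25
  B: 91 + 0.8×(0−91) = 91 − 72.8 = 18.2 → 18
  → #121912
16% tint:
  R: 91 + 26.24 = 117.24 → 117
  G: 126 + 20.64 = 146.64 → 147
  B: 91 + 26.24 = 117.24 → 117
  → #759375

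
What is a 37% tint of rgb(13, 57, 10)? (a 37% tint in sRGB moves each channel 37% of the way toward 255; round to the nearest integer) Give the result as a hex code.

#678265

A 37% tint moves each channel 37% toward 255:
  R: 13 + 89.54 = 102.54 → 103
  G: 57 + 0.37×(255−57) = 57 + 73.26 = 130.26 → 130
  B: 10 + 0.37×(255−10) = 10 + 90.65 = 100.65 → 101
rgb(103, 130, 101) = #678265.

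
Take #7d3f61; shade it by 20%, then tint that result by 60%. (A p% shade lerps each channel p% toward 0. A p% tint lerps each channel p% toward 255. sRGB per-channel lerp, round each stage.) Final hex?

#c1adb8

#7d3f61 is rgb(125, 63, 97).
A 20% shade moves each channel 20% toward 0:
  R: 125 − 25 = 100 → 100
  G: 63 − 12.6 = 50.4 → 50
  B: 97 − 19.4 = 77.6 → 78
After the shade: rgb(100, 50, 78) = #64324e.
Lerp each channel 60% toward 255:
  R: 100 + 0.6×(255−100) = 100 + 93 = 193 → 193
  G: 50 + 0.6×(255−50) = 50 + 123 = 173 → 173
  B: 78 + 0.6×(255−78) = 78 + 106.2 = 184.2 → 184
rgb(193, 173, 184) = #c1adb8.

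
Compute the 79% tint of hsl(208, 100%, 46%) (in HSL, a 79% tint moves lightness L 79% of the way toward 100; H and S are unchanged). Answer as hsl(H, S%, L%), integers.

L moves 79% from 46 toward 100: 46 + 42.66 = 88.66 → 89.
H and S are unchanged.

hsl(208, 100%, 89%)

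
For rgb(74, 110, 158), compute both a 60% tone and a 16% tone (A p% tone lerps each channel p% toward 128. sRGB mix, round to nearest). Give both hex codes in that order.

60% tone:
  R: 74 + 0.6×(128−74) = 74 + 32.4 = 106.4 → 106
  G: 110 + 0.6×(128−110) = 110 + 10.8 = 120.8 → 121
  B: 158 − 18 = 140 → 140
  → #6A798C
16% tone:
  R: 74 + 8.64 = 82.64 → 83
  G: 110 + 0.16×(128−110) = 110 + 2.88 = 112.88 → 113
  B: 158 − 4.8 = 153.2 → 153
  → #537199

#6A798C, #537199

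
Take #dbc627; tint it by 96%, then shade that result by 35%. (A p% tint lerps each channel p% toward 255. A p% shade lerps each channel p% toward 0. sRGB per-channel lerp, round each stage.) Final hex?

#a5a4a0

#dbc627 is rgb(219, 198, 39).
Per channel, c → c + 0.96(255 − c):
  R: 219 + 0.96×(255−219) = 219 + 34.56 = 253.56 → 254
  G: 198 + 54.72 = 252.72 → 253
  B: 39 + 0.96×(255−39) = 39 + 207.36 = 246.36 → 246
After the tint: rgb(254, 253, 246) = #fefdf6.
Per channel, c → c + 0.35(0 − c):
  R: 254 − 88.9 = 165.1 → 165
  G: 253 + 0.35×(0−253) = 253 − 88.55 = 164.45 → 164
  B: 246 − 86.1 = 159.9 → 160
rgb(165, 164, 160) = #a5a4a0.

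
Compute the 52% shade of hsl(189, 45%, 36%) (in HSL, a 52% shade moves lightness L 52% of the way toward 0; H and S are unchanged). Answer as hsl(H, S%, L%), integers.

hsl(189, 45%, 17%)

L moves 52% from 36 toward 0: 36 − 18.72 = 17.28 → 17.
H and S are unchanged.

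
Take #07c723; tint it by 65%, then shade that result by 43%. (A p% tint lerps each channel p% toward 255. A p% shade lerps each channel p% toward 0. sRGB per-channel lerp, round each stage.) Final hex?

#07c723 is rgb(7, 199, 35).
Lerp each channel 65% toward 255:
  R: 7 + 161.2 = 168.2 → 168
  G: 199 + 0.65×(255−199) = 199 + 36.4 = 235.4 → 235
  B: 35 + 0.65×(255−35) = 35 + 143 = 178 → 178
After the tint: rgb(168, 235, 178) = #a8ebb2.
Lerp each channel 43% toward 0:
  R: 168 + 0.43×(0−168) = 168 − 72.24 = 95.76 → 96
  G: 235 + 0.43×(0−235) = 235 − 101.05 = 133.95 → 134
  B: 178 + 0.43×(0−178) = 178 − 76.54 = 101.46 → 101
rgb(96, 134, 101) = #608665.

#608665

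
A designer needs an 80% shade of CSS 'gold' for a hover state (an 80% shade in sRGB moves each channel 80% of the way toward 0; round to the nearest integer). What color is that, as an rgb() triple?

CSS gold is rgb(255, 215, 0).
Lerp each channel 80% toward 0:
  R: 255 + 0.8×(0−255) = 255 − 204 = 51 → 51
  G: 215 − 172 = 43 → 43
  B: 0 + 0 = 0 → 0

rgb(51, 43, 0)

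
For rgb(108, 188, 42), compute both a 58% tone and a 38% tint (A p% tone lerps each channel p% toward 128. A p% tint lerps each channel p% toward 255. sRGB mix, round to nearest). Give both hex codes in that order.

#78995c, #a4d57b

58% tone:
  R: 108 + 0.58×(128−108) = 108 + 11.6 = 119.6 → 120
  G: 188 + 0.58×(128−188) = 188 − 34.8 = 153.2 → 153
  B: 42 + 0.58×(128−42) = 42 + 49.88 = 91.88 → 92
  → #78995c
38% tint:
  R: 108 + 55.86 = 163.86 → 164
  G: 188 + 25.46 = 213.46 → 213
  B: 42 + 80.94 = 122.94 → 123
  → #a4d57b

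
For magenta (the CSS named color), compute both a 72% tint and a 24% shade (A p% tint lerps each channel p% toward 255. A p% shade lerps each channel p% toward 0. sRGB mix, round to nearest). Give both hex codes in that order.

#FFB8FF, #C200C2

CSS magenta is rgb(255, 0, 255).
72% tint:
  R: 255 + 0.72×(255−255) = 255 + 0 = 255 → 255
  G: 0 + 183.6 = 183.6 → 184
  B: 255 + 0 = 255 → 255
  → #FFB8FF
24% shade:
  R: 255 + 0.24×(0−255) = 255 − 61.2 = 193.8 → 194
  G: 0 + 0 = 0 → 0
  B: 255 + 0.24×(0−255) = 255 − 61.2 = 193.8 → 194
  → #C200C2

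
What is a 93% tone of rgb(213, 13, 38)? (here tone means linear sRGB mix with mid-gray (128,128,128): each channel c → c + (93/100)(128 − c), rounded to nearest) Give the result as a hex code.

#86787A

Lerp each channel 93% toward 128:
  R: 213 + 0.93×(128−213) = 213 − 79.05 = 133.95 → 134
  G: 13 + 0.93×(128−13) = 13 + 106.95 = 119.95 → 120
  B: 38 + 0.93×(128−38) = 38 + 83.7 = 121.7 → 122
rgb(134, 120, 122) = #86787A.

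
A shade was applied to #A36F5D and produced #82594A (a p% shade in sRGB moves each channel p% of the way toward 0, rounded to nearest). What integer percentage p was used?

#A36F5D is rgb(163, 111, 93); #82594A is rgb(130, 89, 74).
On the R channel (widest range): 130 ≈ 163 + (p/100)(0 − 163), so p ≈ 100×(130 − 163)/(0 − 163) = -3300/-163 = 20.25.
p = 20 reproduces all three channels after rounding.

20%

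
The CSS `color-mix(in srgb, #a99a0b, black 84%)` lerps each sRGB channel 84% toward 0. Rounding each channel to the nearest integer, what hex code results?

#a99a0b is rgb(169, 154, 11).
An 84% shade moves each channel 84% toward 0:
  R: 169 + 0.84×(0−169) = 169 − 141.96 = 27.04 → 27
  G: 154 − 129.36 = 24.64 → 25
  B: 11 + 0.84×(0−11) = 11 − 9.24 = 1.76 → 2
rgb(27, 25, 2) = #1b1902.

#1b1902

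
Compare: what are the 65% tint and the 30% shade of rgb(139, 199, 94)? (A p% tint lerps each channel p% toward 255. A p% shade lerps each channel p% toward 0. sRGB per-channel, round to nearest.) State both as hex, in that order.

#d6ebc7, #618b42

65% tint:
  R: 139 + 0.65×(255−139) = 139 + 75.4 = 214.4 → 214
  G: 199 + 36.4 = 235.4 → 235
  B: 94 + 0.65×(255−94) = 94 + 104.65 = 198.65 → 199
  → #d6ebc7
30% shade:
  R: 139 + 0.3×(0−139) = 139 − 41.7 = 97.3 → 97
  G: 199 − 59.7 = 139.3 → 139
  B: 94 + 0.3×(0−94) = 94 − 28.2 = 65.8 → 66
  → #618b42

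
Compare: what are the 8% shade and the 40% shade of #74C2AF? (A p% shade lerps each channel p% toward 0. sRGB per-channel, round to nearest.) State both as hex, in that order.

#74C2AF is rgb(116, 194, 175).
8% shade:
  R: 116 − 9.28 = 106.72 → 107
  G: 194 − 15.52 = 178.48 → 178
  B: 175 − 14 = 161 → 161
  → #6BB2A1
40% shade:
  R: 116 + 0.4×(0−116) = 116 − 46.4 = 69.6 → 70
  G: 194 + 0.4×(0−194) = 194 − 77.6 = 116.4 → 116
  B: 175 − 70 = 105 → 105
  → #467469

#6BB2A1, #467469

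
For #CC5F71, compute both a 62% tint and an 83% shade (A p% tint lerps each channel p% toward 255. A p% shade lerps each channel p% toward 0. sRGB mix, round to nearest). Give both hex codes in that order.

#ECC2C9, #231013

#CC5F71 is rgb(204, 95, 113).
62% tint:
  R: 204 + 0.62×(255−204) = 204 + 31.62 = 235.62 → 236
  G: 95 + 99.2 = 194.2 → 194
  B: 113 + 0.62×(255−113) = 113 + 88.04 = 201.04 → 201
  → #ECC2C9
83% shade:
  R: 204 + 0.83×(0−204) = 204 − 169.32 = 34.68 → 35
  G: 95 + 0.83×(0−95) = 95 − 78.85 = 16.15 → 16
  B: 113 + 0.83×(0−113) = 113 − 93.79 = 19.21 → 19
  → #231013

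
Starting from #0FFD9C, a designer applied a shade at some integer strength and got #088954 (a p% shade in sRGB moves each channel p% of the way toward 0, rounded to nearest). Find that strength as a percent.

46%

#0FFD9C is rgb(15, 253, 156); #088954 is rgb(8, 137, 84).
On the G channel (widest range): 137 ≈ 253 + (p/100)(0 − 253), so p ≈ 100×(137 − 253)/(0 − 253) = -11600/-253 = 45.85.
p = 46 reproduces all three channels after rounding.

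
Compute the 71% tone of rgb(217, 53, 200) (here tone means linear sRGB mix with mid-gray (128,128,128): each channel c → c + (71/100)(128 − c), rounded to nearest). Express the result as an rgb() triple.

rgb(154, 106, 149)

A 71% tone moves each channel 71% toward 128:
  R: 217 − 63.19 = 153.81 → 154
  G: 53 + 53.25 = 106.25 → 106
  B: 200 + 0.71×(128−200) = 200 − 51.12 = 148.88 → 149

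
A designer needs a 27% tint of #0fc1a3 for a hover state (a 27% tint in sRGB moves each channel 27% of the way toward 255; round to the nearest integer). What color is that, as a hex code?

#0fc1a3 is rgb(15, 193, 163).
A 27% tint moves each channel 27% toward 255:
  R: 15 + 0.27×(255−15) = 15 + 64.8 = 79.8 → 80
  G: 193 + 0.27×(255−193) = 193 + 16.74 = 209.74 → 210
  B: 163 + 24.84 = 187.84 → 188
rgb(80, 210, 188) = #50d2bc.

#50d2bc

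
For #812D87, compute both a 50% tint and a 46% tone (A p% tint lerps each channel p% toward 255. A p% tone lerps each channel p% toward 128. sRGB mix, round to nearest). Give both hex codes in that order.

#812D87 is rgb(129, 45, 135).
50% tint:
  R: 129 + 0.5×(255−129) = 129 + 63 = 192 → 192
  G: 45 + 105 = 150 → 150
  B: 135 + 60 = 195 → 195
  → #C096C3
46% tone:
  R: 129 − 0.46 = 128.54 → 129
  G: 45 + 0.46×(128−45) = 45 + 38.18 = 83.18 → 83
  B: 135 + 0.46×(128−135) = 135 − 3.22 = 131.78 → 132
  → #815384

#C096C3, #815384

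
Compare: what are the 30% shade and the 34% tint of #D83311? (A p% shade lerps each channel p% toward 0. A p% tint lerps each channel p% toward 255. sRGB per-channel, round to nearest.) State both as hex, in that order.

#97240C, #E57862

#D83311 is rgb(216, 51, 17).
30% shade:
  R: 216 − 64.8 = 151.2 → 151
  G: 51 − 15.3 = 35.7 → 36
  B: 17 + 0.3×(0−17) = 17 − 5.1 = 11.9 → 12
  → #97240C
34% tint:
  R: 216 + 0.34×(255−216) = 216 + 13.26 = 229.26 → 229
  G: 51 + 69.36 = 120.36 → 120
  B: 17 + 0.34×(255−17) = 17 + 80.92 = 97.92 → 98
  → #E57862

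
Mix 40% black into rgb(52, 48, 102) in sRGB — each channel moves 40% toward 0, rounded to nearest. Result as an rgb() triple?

rgb(31, 29, 61)

A 40% shade moves each channel 40% toward 0:
  R: 52 + 0.4×(0−52) = 52 − 20.8 = 31.2 → 31
  G: 48 + 0.4×(0−48) = 48 − 19.2 = 28.8 → 29
  B: 102 + 0.4×(0−102) = 102 − 40.8 = 61.2 → 61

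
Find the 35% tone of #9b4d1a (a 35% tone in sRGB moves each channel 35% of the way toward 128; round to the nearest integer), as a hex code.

#925f3e

#9b4d1a is rgb(155, 77, 26).
Lerp each channel 35% toward 128:
  R: 155 + 0.35×(128−155) = 155 − 9.45 = 145.55 → 146
  G: 77 + 17.85 = 94.85 → 95
  B: 26 + 35.7 = 61.7 → 62
rgb(146, 95, 62) = #925f3e.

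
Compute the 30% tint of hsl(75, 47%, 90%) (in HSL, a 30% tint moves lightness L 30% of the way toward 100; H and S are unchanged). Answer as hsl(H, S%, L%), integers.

hsl(75, 47%, 93%)

L moves 30% from 90 toward 100: 90 + 3 = 93 → 93.
H and S are unchanged.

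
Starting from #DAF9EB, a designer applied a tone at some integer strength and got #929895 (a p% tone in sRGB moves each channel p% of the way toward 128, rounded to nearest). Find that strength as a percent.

#DAF9EB is rgb(218, 249, 235); #929895 is rgb(146, 152, 149).
On the G channel (widest range): 152 ≈ 249 + (p/100)(128 − 249), so p ≈ 100×(152 − 249)/(128 − 249) = -9700/-121 = 80.17.
p = 80 reproduces all three channels after rounding.

80%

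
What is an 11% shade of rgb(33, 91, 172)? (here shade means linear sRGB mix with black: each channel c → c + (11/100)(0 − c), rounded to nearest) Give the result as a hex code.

#1d5199

Per channel, c → c + 0.11(0 − c):
  R: 33 − 3.63 = 29.37 → 29
  G: 91 − 10.01 = 80.99 → 81
  B: 172 + 0.11×(0−172) = 172 − 18.92 = 153.08 → 153
rgb(29, 81, 153) = #1d5199.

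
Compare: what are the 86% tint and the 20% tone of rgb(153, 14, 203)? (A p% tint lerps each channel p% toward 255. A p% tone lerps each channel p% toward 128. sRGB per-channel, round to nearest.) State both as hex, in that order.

86% tint:
  R: 153 + 87.72 = 240.72 → 241
  G: 14 + 0.86×(255−14) = 14 + 207.26 = 221.26 → 221
  B: 203 + 0.86×(255−203) = 203 + 44.72 = 247.72 → 248
  → #F1DDF8
20% tone:
  R: 153 + 0.2×(128−153) = 153 − 5 = 148 → 148
  G: 14 + 22.8 = 36.8 → 37
  B: 203 + 0.2×(128−203) = 203 − 15 = 188 → 188
  → #9425BC

#F1DDF8, #9425BC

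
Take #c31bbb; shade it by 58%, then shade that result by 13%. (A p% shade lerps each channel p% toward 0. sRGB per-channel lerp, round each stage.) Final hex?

#470a45

#c31bbb is rgb(195, 27, 187).
Lerp each channel 58% toward 0:
  R: 195 + 0.58×(0−195) = 195 − 113.1 = 81.9 → 82
  G: 27 + 0.58×(0−27) = 27 − 15.66 = 11.34 → 11
  B: 187 + 0.58×(0−187) = 187 − 108.46 = 78.54 → 79
After the shade: rgb(82, 11, 79) = #520b4f.
Per channel, c → c + 0.13(0 − c):
  R: 82 + 0.13×(0−82) = 82 − 10.66 = 71.34 → 71
  G: 11 − 1.43 = 9.57 → 10
  B: 79 + 0.13×(0−79) = 79 − 10.27 = 68.73 → 69
rgb(71, 10, 69) = #470a45.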